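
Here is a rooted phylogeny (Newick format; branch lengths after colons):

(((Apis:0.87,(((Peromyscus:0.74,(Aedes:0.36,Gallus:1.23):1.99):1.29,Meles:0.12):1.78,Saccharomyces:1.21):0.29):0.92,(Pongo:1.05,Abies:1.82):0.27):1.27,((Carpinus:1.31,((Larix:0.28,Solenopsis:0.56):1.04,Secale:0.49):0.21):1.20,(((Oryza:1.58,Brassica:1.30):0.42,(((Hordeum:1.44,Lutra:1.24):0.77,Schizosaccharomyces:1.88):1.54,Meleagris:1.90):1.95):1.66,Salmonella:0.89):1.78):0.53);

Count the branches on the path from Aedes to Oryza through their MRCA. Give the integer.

The MRCA of Aedes and Oryza is the root of the tree.
From Aedes up to that node: 7 branches. From Oryza up to the same node: 5 branches. Total: 7 + 5 = 12.

12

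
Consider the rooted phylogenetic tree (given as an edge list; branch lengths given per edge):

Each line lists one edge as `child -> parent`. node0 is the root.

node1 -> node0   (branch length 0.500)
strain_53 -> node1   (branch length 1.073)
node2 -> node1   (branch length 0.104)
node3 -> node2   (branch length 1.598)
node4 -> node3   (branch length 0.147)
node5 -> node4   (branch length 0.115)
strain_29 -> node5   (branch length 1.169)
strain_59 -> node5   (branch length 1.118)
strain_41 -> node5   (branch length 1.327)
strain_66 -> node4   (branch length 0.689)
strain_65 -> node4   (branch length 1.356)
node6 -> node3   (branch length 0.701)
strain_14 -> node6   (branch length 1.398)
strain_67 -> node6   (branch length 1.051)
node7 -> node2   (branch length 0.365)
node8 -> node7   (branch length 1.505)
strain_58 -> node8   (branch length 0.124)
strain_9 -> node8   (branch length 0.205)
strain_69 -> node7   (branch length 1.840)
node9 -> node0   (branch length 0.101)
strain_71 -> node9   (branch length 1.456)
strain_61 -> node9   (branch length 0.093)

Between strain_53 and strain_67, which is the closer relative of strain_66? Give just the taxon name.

The MRCA of strain_66 and strain_67 subtends (((strain_29,strain_59,strain_41),strain_66,strain_65),(strain_14,strain_67)) (7 taxa).
The MRCA of strain_66 and strain_53 subtends (strain_53,((((strain_29,strain_59,strain_41),strain_66,strain_65),(strain_14,strain_67)),((strain_58,strain_9),strain_69))) (11 taxa).
The first is nested inside the second, so strain_66 shares a more recent common ancestor with strain_67.

strain_67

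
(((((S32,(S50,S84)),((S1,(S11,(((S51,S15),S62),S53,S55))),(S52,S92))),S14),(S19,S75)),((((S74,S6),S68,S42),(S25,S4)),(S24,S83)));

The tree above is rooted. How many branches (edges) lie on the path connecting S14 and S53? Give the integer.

7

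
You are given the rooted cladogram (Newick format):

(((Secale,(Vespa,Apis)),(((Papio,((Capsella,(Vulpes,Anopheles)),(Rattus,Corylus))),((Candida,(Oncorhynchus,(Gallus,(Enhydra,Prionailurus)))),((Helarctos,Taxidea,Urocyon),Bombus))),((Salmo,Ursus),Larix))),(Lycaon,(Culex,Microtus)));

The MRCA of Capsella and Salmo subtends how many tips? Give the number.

18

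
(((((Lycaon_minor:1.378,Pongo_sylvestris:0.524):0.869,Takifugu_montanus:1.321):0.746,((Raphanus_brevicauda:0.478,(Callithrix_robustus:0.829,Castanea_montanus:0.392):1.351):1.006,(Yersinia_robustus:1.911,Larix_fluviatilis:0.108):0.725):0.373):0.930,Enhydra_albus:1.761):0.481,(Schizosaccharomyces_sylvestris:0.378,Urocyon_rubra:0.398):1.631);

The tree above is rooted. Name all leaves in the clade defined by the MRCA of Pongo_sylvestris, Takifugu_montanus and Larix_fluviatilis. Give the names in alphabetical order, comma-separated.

Tracing Pongo_sylvestris: it sits inside (Lycaon_minor,Pongo_sylvestris).
Tracing Takifugu_montanus: it sits inside ((Lycaon_minor,Pongo_sylvestris),Takifugu_montanus).
Tracing Larix_fluviatilis: it sits inside (Yersinia_robustus,Larix_fluviatilis).
The smallest clade enclosing all 3 is (((Lycaon_minor,Pongo_sylvestris),Takifugu_montanus),((Raphanus_brevicauda,(Callithrix_robustus,Castanea_montanus)),(Yersinia_robustus,Larix_fluviatilis))); the answer is its 8 terminal taxa in alphabetical order.

Callithrix_robustus, Castanea_montanus, Larix_fluviatilis, Lycaon_minor, Pongo_sylvestris, Raphanus_brevicauda, Takifugu_montanus, Yersinia_robustus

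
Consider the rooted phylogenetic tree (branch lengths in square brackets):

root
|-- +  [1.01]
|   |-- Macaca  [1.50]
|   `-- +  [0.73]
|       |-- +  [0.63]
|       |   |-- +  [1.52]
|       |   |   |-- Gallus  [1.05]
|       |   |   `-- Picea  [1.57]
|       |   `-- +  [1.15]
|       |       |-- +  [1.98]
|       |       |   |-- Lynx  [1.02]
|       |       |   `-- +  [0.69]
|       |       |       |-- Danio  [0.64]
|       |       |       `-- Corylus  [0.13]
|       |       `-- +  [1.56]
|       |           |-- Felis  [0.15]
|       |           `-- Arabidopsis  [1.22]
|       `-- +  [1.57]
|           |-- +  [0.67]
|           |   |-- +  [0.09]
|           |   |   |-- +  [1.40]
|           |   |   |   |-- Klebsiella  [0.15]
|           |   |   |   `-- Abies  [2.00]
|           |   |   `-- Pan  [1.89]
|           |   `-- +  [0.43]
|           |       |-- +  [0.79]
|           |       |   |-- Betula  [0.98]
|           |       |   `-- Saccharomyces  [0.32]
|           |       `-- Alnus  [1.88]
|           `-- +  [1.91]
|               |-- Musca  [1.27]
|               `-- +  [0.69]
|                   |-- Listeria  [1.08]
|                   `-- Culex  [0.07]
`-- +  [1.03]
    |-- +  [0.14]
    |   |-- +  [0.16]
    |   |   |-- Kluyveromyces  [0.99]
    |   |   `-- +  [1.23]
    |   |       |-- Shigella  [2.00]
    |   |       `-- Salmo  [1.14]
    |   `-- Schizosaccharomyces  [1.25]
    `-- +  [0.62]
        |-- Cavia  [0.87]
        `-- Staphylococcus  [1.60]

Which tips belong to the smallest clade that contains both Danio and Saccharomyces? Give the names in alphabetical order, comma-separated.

Abies, Alnus, Arabidopsis, Betula, Corylus, Culex, Danio, Felis, Gallus, Klebsiella, Listeria, Lynx, Musca, Pan, Picea, Saccharomyces

Tracing Danio: it sits inside (Danio,Corylus).
Tracing Saccharomyces: it sits inside (Betula,Saccharomyces).
The smallest clade enclosing both is (((Gallus,Picea),((Lynx,(Danio,Corylus)),(Felis,Arabidopsis))),((((Klebsiella,Abies),Pan),((Betula,Saccharomyces),Alnus)),(Musca,(Listeria,Culex)))); the answer is its 16 terminal taxa in alphabetical order.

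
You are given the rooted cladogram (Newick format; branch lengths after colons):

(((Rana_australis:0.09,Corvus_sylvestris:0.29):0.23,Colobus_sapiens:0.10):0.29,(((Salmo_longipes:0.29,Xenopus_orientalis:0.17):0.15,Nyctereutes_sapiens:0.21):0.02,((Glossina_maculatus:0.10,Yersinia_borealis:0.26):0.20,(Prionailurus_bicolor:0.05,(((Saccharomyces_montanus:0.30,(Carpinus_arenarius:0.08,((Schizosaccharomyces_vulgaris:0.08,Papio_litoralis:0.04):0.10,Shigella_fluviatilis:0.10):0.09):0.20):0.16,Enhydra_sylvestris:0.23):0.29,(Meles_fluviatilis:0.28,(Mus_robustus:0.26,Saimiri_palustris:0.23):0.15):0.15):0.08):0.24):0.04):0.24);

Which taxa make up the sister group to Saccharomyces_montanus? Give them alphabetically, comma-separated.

Saccharomyces_montanus attaches to the tree at the node subtending (Saccharomyces_montanus,(Carpinus_arenarius,((Schizosaccharomyces_vulgaris,Papio_litoralis),Shigella_fluviatilis))).
The other lineage descending from that same node — the sister group — is (Carpinus_arenarius,((Schizosaccharomyces_vulgaris,Papio_litoralis),Shigella_fluviatilis)); its 4 tips in alphabetical order are the answer.

Carpinus_arenarius, Papio_litoralis, Schizosaccharomyces_vulgaris, Shigella_fluviatilis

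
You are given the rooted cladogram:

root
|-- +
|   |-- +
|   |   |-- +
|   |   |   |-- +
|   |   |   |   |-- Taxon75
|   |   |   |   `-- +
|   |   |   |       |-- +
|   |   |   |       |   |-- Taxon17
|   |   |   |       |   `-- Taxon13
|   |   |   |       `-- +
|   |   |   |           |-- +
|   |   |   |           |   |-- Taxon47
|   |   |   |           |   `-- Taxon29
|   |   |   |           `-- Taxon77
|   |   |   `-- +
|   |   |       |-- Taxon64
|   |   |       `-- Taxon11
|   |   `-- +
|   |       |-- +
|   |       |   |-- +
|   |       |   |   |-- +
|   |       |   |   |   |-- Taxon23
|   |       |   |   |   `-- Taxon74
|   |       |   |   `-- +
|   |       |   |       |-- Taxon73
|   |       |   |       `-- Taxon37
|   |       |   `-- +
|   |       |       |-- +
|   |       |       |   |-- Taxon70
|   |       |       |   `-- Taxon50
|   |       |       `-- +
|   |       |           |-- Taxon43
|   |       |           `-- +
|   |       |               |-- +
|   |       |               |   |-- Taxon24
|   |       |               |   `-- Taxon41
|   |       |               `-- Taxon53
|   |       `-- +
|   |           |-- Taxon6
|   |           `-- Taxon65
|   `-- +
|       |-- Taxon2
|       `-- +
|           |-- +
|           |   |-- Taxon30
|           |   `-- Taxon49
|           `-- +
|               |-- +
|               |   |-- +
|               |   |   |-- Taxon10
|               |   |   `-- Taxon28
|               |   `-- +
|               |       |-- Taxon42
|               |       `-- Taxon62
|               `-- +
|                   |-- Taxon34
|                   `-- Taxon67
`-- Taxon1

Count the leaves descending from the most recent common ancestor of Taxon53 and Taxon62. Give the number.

The MRCA of Taxon53 and Taxon62 is the node subtending ((((Taxon75,((Taxon17,Taxon13),((Taxon47,Taxon29),Taxon77))),(Taxon64,Taxon11)),((((Taxon23,Taxon74),(Taxon73,Taxon37)),((Taxon70,Taxon50),(Taxon43,((Taxon24,Taxon41),Taxon53)))),(Taxon6,Taxon65))),(Taxon2,((Taxon30,Taxon49),(((Taxon10,Taxon28),(Taxon42,Taxon62)),(Taxon34,Taxon67))))).
That clade contains 29 terminal taxa: Taxon10, Taxon11, Taxon13, Taxon17, Taxon2, Taxon23, Taxon24, Taxon28, Taxon29, Taxon30, Taxon34, Taxon37, Taxon41, Taxon42, Taxon43, Taxon47, Taxon49, Taxon50, Taxon53, Taxon6, Taxon62, Taxon64, Taxon65, Taxon67, Taxon70, Taxon73, Taxon74, Taxon75, Taxon77.

29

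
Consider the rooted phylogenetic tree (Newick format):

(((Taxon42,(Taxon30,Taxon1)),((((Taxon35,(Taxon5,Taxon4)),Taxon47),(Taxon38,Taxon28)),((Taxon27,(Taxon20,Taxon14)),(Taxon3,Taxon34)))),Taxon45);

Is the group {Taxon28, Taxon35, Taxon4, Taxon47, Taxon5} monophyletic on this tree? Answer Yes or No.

No

The MRCA of the listed taxa subtends (((Taxon35,(Taxon5,Taxon4)),Taxon47),(Taxon38,Taxon28)).
That clade also contains Taxon38, which is not in the proposed group, so the group is not monophyletic.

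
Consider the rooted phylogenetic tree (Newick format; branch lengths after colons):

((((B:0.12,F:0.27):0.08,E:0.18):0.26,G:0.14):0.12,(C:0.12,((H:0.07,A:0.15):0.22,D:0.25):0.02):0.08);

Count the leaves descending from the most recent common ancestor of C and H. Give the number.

4

The MRCA of C and H is the node subtending (C,((H,A),D)).
That clade contains 4 terminal taxa: A, C, D, H.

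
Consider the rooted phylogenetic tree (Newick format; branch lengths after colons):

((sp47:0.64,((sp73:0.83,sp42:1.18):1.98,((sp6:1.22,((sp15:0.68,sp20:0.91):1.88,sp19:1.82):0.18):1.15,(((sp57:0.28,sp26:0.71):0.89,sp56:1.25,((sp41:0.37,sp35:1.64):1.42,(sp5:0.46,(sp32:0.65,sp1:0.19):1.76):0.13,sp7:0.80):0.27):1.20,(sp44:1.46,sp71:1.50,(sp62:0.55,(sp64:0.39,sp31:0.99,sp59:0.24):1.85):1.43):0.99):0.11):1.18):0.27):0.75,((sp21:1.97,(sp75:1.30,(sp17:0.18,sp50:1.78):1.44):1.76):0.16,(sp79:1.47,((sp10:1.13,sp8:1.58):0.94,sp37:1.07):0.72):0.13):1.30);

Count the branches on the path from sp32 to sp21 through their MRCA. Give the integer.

The MRCA of sp32 and sp21 is the root of the tree.
From sp32 up to that node: 9 branches. From sp21 up to the same node: 3 branches. Total: 9 + 3 = 12.

12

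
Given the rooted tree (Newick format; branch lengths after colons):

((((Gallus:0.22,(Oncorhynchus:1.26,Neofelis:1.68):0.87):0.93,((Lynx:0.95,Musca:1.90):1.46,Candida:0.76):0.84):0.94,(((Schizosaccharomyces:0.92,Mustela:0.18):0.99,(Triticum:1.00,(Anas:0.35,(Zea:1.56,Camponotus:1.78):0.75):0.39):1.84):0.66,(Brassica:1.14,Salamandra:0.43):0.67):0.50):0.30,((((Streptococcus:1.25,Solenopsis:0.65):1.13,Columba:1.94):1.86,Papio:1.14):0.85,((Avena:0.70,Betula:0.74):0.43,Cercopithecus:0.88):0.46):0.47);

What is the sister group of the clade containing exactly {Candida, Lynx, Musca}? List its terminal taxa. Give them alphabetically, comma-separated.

Gallus, Neofelis, Oncorhynchus

The clade containing exactly {Candida, Lynx, Musca} attaches to the tree at the node subtending ((Gallus,(Oncorhynchus,Neofelis)),((Lynx,Musca),Candida)).
The other lineage descending from that same node — the sister group — is (Gallus,(Oncorhynchus,Neofelis)); its 3 tips in alphabetical order are the answer.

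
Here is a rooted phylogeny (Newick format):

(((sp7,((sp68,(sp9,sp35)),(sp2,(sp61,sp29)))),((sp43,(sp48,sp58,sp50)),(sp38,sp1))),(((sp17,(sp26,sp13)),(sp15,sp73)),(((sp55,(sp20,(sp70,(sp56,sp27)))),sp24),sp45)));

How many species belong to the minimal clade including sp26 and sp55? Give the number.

12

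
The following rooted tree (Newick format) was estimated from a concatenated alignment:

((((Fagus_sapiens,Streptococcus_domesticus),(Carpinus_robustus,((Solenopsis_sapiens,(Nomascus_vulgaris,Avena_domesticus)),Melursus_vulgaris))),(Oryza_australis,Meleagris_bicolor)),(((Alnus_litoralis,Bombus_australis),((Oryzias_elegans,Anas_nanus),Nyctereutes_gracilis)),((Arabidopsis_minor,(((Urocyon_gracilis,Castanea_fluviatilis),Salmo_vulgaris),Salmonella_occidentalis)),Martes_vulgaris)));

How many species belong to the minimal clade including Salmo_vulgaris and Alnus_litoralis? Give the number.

11

The MRCA of Salmo_vulgaris and Alnus_litoralis is the node subtending (((Alnus_litoralis,Bombus_australis),((Oryzias_elegans,Anas_nanus),Nyctereutes_gracilis)),((Arabidopsis_minor,(((Urocyon_gracilis,Castanea_fluviatilis),Salmo_vulgaris),Salmonella_occidentalis)),Martes_vulgaris)).
That clade contains 11 terminal taxa: Alnus_litoralis, Anas_nanus, Arabidopsis_minor, Bombus_australis, Castanea_fluviatilis, Martes_vulgaris, Nyctereutes_gracilis, Oryzias_elegans, Salmo_vulgaris, Salmonella_occidentalis, Urocyon_gracilis.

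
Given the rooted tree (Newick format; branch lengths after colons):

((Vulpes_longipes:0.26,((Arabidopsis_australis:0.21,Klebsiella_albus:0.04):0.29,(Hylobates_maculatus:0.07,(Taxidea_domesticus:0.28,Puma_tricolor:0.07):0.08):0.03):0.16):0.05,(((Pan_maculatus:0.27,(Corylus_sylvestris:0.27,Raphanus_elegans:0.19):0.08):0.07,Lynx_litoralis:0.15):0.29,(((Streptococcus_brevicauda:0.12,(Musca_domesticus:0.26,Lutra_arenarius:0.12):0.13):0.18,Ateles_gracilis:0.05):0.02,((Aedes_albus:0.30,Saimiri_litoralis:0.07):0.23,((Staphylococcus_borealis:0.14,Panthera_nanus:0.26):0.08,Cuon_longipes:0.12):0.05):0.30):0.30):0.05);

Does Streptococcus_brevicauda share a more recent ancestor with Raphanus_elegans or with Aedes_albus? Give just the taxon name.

Aedes_albus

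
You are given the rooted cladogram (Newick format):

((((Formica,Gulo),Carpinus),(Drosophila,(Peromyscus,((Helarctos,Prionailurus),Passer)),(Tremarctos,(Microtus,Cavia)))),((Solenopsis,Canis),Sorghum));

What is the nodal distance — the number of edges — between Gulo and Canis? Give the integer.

The MRCA of Gulo and Canis is the root of the tree.
From Gulo up to that node: 4 branches. From Canis up to the same node: 3 branches. Total: 4 + 3 = 7.

7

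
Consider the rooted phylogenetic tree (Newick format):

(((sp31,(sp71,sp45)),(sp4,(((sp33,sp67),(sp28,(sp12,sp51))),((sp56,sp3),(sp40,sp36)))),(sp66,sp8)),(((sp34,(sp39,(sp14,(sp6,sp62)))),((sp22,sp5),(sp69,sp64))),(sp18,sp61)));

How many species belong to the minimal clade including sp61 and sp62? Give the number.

11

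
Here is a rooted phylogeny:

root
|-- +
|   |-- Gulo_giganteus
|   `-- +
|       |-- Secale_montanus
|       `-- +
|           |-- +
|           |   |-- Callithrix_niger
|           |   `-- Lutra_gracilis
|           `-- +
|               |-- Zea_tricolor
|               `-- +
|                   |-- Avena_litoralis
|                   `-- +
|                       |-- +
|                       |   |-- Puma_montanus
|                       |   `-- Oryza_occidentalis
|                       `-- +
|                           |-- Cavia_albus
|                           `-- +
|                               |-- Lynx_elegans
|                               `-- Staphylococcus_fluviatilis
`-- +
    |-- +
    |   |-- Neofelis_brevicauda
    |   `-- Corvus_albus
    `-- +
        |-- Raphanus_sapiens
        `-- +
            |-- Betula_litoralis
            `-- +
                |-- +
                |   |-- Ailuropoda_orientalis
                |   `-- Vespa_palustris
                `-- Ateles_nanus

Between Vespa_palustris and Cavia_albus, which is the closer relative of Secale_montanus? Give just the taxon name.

The MRCA of Secale_montanus and Cavia_albus subtends (Secale_montanus,((Callithrix_niger,Lutra_gracilis),(Zea_tricolor,(Avena_litoralis,((Puma_montanus,Oryza_occidentalis),(Cavia_albus,(Lynx_elegans,Staphylococcus_fluviatilis))))))) (10 taxa).
The MRCA of Secale_montanus and Vespa_palustris is the root, subtending the entire tree (18 taxa).
The first is nested inside the second, so Secale_montanus shares a more recent common ancestor with Cavia_albus.

Cavia_albus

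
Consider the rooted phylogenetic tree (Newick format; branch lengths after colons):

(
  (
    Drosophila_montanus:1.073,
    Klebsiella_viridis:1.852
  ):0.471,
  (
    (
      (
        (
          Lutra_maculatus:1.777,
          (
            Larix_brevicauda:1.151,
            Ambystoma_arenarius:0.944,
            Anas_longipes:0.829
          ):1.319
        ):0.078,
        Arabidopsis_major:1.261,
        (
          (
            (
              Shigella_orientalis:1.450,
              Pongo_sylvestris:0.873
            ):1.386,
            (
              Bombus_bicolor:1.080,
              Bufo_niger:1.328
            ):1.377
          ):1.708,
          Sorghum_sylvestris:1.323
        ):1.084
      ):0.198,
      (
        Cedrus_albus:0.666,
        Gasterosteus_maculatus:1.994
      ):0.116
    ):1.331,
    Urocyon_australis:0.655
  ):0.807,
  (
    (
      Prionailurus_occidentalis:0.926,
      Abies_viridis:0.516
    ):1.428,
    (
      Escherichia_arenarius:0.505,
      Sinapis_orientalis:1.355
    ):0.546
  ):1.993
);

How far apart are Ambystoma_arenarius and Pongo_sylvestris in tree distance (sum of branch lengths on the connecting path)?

7.392

The path runs Ambystoma_arenarius → … → MRCA → … → Pongo_sylvestris; the MRCA is the node subtending ((Lutra_maculatus,(Larix_brevicauda,Ambystoma_arenarius,Anas_longipes)),Arabidopsis_major,(((Shigella_orientalis,Pongo_sylvestris),(Bombus_bicolor,Bufo_niger)),Sorghum_sylvestris)).
Branch lengths along that path: 0.944 + 1.319 + 0.078 + 1.084 + 1.708 + 1.386 + 0.873 = 7.392.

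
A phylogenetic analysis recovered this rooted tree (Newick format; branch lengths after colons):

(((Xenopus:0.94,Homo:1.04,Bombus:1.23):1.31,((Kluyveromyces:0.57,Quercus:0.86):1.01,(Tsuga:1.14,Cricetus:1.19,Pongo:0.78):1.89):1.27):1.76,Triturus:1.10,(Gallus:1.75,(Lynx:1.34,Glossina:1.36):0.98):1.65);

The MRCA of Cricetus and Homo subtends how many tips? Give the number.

The MRCA of Cricetus and Homo is the node subtending ((Xenopus,Homo,Bombus),((Kluyveromyces,Quercus),(Tsuga,Cricetus,Pongo))).
That clade contains 8 terminal taxa: Bombus, Cricetus, Homo, Kluyveromyces, Pongo, Quercus, Tsuga, Xenopus.

8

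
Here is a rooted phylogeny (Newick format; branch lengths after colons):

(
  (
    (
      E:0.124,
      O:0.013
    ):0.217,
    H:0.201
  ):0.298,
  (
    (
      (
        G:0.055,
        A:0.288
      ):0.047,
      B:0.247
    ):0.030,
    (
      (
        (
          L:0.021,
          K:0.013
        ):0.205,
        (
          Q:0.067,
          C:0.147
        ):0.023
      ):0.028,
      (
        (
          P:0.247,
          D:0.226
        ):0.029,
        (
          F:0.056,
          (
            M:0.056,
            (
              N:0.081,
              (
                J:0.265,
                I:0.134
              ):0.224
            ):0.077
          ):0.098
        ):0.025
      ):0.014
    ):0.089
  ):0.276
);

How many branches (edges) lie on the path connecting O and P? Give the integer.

The MRCA of O and P is the root of the tree.
From O up to that node: 3 branches. From P up to the same node: 5 branches. Total: 3 + 5 = 8.

8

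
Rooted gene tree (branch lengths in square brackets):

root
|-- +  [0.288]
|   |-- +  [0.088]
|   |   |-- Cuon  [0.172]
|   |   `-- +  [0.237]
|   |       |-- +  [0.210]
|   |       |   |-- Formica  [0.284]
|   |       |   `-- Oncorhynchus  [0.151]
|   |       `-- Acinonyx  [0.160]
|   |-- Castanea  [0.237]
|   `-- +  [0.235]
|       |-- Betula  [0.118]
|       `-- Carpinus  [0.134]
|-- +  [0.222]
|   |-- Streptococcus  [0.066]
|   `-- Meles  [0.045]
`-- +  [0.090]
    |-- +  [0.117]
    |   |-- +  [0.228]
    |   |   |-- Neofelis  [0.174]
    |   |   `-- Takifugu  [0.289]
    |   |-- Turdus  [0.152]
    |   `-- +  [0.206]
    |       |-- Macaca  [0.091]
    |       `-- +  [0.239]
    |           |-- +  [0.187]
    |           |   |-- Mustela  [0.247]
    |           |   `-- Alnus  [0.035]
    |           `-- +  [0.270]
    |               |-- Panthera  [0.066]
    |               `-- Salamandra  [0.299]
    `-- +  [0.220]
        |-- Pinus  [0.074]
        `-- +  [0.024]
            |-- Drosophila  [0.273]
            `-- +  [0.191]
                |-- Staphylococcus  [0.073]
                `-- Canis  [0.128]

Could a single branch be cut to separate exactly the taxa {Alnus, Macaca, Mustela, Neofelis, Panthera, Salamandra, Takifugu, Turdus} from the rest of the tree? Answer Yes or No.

Yes

The most recent common ancestor of these taxa subtends ((Neofelis,Takifugu),Turdus,(Macaca,((Mustela,Alnus),(Panthera,Salamandra)))).
That clade has exactly 8 tips — every listed taxon and nothing else — so the group is monophyletic.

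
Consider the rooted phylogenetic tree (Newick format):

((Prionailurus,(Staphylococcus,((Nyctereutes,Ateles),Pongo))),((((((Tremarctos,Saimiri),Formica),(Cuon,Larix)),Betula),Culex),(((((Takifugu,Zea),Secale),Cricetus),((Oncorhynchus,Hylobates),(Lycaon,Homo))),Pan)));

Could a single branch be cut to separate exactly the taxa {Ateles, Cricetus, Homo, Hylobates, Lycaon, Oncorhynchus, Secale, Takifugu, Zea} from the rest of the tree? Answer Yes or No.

The MRCA of the listed taxa is the root, so the smallest clade containing them is the whole tree.
That clade also contains Betula, Culex, Cuon, Formica, Larix, Nyctereutes, Pan, Pongo, Prionailurus, Saimiri, Staphylococcus, Tremarctos, which are not in the proposed group, so the group is not monophyletic.

No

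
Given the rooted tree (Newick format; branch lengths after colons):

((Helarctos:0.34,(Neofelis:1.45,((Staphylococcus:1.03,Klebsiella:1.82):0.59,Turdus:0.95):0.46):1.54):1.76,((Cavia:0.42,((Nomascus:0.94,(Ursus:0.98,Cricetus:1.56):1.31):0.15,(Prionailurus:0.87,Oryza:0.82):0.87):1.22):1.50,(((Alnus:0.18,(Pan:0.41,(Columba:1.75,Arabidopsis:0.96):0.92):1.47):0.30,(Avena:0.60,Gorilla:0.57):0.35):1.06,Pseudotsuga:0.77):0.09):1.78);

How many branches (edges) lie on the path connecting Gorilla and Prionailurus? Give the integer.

8

The MRCA of Gorilla and Prionailurus is the node subtending ((Cavia,((Nomascus,(Ursus,Cricetus)),(Prionailurus,Oryza))),(((Alnus,(Pan,(Columba,Arabidopsis))),(Avena,Gorilla)),Pseudotsuga)).
From Gorilla up to that node: 4 branches. From Prionailurus up to the same node: 4 branches. Total: 4 + 4 = 8.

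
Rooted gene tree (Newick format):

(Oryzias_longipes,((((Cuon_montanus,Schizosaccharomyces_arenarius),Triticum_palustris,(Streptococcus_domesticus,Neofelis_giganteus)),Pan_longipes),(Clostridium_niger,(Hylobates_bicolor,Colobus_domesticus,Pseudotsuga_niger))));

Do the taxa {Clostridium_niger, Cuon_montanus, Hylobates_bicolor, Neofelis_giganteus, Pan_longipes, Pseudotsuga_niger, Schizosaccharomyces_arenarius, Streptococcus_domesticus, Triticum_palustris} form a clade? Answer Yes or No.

The MRCA of the listed taxa subtends ((((Cuon_montanus,Schizosaccharomyces_arenarius),Triticum_palustris,(Streptococcus_domesticus,Neofelis_giganteus)),Pan_longipes),(Clostridium_niger,(Hylobates_bicolor,Colobus_domesticus,Pseudotsuga_niger))).
That clade also contains Colobus_domesticus, which is not in the proposed group, so the group is not monophyletic.

No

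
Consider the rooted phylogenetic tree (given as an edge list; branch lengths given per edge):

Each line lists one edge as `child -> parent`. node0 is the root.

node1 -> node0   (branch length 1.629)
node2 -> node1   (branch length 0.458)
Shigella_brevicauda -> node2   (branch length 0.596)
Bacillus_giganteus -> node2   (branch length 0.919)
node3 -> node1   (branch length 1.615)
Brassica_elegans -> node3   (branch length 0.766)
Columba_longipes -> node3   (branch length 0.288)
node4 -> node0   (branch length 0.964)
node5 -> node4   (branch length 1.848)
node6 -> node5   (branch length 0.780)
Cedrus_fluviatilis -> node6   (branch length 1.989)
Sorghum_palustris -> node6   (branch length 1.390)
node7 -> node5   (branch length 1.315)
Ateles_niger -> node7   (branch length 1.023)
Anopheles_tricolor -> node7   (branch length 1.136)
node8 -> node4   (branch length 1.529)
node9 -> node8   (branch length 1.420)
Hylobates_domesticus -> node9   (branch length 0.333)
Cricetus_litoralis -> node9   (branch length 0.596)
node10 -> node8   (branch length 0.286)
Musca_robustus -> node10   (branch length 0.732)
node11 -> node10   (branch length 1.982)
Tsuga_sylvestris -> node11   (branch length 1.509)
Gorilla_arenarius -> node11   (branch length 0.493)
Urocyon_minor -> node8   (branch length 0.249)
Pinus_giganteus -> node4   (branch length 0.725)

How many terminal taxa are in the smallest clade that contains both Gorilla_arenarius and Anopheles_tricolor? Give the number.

The MRCA of Gorilla_arenarius and Anopheles_tricolor is the node subtending (((Cedrus_fluviatilis,Sorghum_palustris),(Ateles_niger,Anopheles_tricolor)),((Hylobates_domesticus,Cricetus_litoralis),(Musca_robustus,(Tsuga_sylvestris,Gorilla_arenarius)),Urocyon_minor),Pinus_giganteus).
That clade contains 11 terminal taxa: Anopheles_tricolor, Ateles_niger, Cedrus_fluviatilis, Cricetus_litoralis, Gorilla_arenarius, Hylobates_domesticus, Musca_robustus, Pinus_giganteus, Sorghum_palustris, Tsuga_sylvestris, Urocyon_minor.

11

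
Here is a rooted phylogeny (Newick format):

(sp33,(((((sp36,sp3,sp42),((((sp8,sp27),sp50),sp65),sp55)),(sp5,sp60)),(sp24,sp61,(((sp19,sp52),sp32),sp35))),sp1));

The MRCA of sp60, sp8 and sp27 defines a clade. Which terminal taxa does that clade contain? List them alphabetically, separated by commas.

Tracing sp60: it sits inside (sp5,sp60).
Tracing sp8: it sits inside (sp8,sp27).
Tracing sp27: it sits inside (sp8,sp27).
The smallest clade enclosing all 3 is (((sp36,sp3,sp42),((((sp8,sp27),sp50),sp65),sp55)),(sp5,sp60)); the answer is its 10 terminal taxa in alphabetical order.

sp27, sp3, sp36, sp42, sp5, sp50, sp55, sp60, sp65, sp8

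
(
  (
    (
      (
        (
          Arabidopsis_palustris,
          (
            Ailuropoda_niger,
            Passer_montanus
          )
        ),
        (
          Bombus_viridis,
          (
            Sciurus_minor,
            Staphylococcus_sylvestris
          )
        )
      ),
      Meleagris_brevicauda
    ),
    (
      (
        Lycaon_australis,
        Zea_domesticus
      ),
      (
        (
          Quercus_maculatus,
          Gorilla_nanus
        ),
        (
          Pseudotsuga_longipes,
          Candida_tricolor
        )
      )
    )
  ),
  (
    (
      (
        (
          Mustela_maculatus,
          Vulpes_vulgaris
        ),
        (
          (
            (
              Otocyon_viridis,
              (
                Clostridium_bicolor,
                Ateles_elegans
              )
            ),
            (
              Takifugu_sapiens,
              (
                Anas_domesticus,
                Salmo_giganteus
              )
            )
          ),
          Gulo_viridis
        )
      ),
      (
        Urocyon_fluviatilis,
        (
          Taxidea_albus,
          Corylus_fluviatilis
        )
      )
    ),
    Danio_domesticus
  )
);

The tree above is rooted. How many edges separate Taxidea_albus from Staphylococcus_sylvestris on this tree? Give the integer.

11

The MRCA of Taxidea_albus and Staphylococcus_sylvestris is the root of the tree.
From Taxidea_albus up to that node: 5 branches. From Staphylococcus_sylvestris up to the same node: 6 branches. Total: 5 + 6 = 11.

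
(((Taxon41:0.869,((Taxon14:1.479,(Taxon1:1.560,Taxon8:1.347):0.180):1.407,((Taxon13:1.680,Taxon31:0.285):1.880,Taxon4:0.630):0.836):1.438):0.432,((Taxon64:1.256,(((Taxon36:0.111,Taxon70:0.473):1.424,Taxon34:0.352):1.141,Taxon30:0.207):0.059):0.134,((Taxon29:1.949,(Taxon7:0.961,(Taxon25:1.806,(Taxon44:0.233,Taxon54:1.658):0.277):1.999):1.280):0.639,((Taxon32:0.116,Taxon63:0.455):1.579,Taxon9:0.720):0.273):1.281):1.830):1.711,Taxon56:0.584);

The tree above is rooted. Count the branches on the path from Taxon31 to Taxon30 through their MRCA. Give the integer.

The MRCA of Taxon31 and Taxon30 is the node subtending ((Taxon41,((Taxon14,(Taxon1,Taxon8)),((Taxon13,Taxon31),Taxon4))),((Taxon64,(((Taxon36,Taxon70),Taxon34),Taxon30)),((Taxon29,(Taxon7,(Taxon25,(Taxon44,Taxon54)))),((Taxon32,Taxon63),Taxon9)))).
From Taxon31 up to that node: 5 branches. From Taxon30 up to the same node: 4 branches. Total: 5 + 4 = 9.

9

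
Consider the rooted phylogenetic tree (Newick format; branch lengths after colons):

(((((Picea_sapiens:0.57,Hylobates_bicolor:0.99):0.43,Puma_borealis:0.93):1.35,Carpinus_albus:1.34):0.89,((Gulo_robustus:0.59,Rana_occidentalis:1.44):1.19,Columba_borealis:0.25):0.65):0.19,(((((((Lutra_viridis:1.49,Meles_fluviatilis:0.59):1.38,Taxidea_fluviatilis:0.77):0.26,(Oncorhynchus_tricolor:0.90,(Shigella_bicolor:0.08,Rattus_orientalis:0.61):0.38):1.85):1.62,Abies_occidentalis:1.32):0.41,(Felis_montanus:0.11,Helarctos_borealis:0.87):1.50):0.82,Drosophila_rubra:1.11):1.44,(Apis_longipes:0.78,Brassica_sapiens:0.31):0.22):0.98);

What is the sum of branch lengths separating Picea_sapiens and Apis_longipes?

5.41

The path runs Picea_sapiens → … → MRCA → … → Apis_longipes; the MRCA is the root of the tree.
Branch lengths along that path: 0.57 + 0.43 + 1.35 + 0.89 + 0.19 + 0.98 + 0.22 + 0.78 = 5.41.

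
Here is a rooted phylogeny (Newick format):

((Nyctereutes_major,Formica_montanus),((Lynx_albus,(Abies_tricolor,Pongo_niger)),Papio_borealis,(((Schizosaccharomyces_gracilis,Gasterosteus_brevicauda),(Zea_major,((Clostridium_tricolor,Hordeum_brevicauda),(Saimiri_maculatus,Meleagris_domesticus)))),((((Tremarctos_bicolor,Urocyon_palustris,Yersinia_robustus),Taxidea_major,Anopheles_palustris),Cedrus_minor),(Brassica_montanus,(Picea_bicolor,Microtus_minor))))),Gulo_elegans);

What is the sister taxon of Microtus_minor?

Microtus_minor attaches to the tree at the node subtending (Picea_bicolor,Microtus_minor).
The other lineage descending from that same node — the sister group — is the single tip Picea_bicolor.

Picea_bicolor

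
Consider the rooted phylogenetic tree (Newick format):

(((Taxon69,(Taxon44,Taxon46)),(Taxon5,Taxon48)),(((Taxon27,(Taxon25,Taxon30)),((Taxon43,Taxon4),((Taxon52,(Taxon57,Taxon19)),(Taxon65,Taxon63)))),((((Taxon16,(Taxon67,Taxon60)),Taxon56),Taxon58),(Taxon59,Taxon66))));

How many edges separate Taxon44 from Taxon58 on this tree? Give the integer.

The MRCA of Taxon44 and Taxon58 is the root of the tree.
From Taxon44 up to that node: 4 branches. From Taxon58 up to the same node: 4 branches. Total: 4 + 4 = 8.

8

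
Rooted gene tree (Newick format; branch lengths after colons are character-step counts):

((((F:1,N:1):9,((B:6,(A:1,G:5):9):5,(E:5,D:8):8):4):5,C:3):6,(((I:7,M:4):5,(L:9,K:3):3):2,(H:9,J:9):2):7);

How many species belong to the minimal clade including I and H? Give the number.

6

The MRCA of I and H is the node subtending (((I,M),(L,K)),(H,J)).
That clade contains 6 terminal taxa: H, I, J, K, L, M.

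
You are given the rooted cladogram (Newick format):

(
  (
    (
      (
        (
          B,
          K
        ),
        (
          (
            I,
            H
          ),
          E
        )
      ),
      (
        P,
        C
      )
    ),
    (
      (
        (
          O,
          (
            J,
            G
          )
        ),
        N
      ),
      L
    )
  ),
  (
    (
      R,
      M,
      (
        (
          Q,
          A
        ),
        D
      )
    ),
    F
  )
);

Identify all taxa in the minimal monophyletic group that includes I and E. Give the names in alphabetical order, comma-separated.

Tracing I: it sits inside (I,H).
Tracing E: it sits inside ((I,H),E).
The smallest clade enclosing both is ((I,H),E); the answer is its 3 terminal taxa in alphabetical order.

E, H, I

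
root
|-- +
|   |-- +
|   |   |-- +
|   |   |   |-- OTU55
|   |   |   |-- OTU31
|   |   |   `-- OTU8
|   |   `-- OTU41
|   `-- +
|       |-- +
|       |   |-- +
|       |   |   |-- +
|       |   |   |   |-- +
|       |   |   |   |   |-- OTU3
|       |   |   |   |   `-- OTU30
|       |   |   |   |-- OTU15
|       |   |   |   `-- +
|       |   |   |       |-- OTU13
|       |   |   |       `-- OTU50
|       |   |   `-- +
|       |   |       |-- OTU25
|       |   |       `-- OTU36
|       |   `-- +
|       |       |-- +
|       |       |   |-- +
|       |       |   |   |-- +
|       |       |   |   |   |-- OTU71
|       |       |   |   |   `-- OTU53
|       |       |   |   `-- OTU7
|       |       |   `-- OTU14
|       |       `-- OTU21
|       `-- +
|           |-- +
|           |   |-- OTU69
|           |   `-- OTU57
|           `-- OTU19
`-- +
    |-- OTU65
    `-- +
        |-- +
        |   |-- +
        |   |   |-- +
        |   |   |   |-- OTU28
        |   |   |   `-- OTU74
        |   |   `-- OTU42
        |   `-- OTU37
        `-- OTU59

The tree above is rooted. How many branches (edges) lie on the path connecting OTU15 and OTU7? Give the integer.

7

The MRCA of OTU15 and OTU7 is the node subtending ((((OTU3,OTU30),OTU15,(OTU13,OTU50)),(OTU25,OTU36)),((((OTU71,OTU53),OTU7),OTU14),OTU21)).
From OTU15 up to that node: 3 branches. From OTU7 up to the same node: 4 branches. Total: 3 + 4 = 7.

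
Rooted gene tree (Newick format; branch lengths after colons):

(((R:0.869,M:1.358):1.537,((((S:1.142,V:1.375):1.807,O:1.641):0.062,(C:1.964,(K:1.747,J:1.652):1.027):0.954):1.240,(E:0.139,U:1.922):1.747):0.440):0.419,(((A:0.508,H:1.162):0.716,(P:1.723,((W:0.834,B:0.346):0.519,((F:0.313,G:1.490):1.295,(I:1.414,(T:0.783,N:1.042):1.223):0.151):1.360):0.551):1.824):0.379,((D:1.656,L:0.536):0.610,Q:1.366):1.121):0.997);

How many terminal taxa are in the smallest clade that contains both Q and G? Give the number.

13

The MRCA of Q and G is the node subtending (((A,H),(P,((W,B),((F,G),(I,(T,N)))))),((D,L),Q)).
That clade contains 13 terminal taxa: A, B, D, F, G, H, I, L, N, P, Q, T, W.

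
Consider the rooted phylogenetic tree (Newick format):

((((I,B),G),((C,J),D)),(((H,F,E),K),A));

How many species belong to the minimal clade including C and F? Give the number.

11

The MRCA of C and F is the root, so the clade is the entire tree.
That clade contains 11 terminal taxa: A, B, C, D, E, F, G, H, I, J, K.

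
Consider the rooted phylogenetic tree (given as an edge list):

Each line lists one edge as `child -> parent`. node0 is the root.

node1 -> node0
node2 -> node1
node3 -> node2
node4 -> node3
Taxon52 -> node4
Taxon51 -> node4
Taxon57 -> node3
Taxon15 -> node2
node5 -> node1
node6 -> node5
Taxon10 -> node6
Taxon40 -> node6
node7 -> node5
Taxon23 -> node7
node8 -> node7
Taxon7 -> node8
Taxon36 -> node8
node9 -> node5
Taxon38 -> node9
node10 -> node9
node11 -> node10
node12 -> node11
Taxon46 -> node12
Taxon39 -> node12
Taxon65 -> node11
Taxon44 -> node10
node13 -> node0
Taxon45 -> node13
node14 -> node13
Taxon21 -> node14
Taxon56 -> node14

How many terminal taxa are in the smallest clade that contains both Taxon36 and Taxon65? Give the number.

The MRCA of Taxon36 and Taxon65 is the node subtending ((Taxon10,Taxon40),(Taxon23,(Taxon7,Taxon36)),(Taxon38,(((Taxon46,Taxon39),Taxon65),Taxon44))).
That clade contains 10 terminal taxa: Taxon10, Taxon23, Taxon36, Taxon38, Taxon39, Taxon40, Taxon44, Taxon46, Taxon65, Taxon7.

10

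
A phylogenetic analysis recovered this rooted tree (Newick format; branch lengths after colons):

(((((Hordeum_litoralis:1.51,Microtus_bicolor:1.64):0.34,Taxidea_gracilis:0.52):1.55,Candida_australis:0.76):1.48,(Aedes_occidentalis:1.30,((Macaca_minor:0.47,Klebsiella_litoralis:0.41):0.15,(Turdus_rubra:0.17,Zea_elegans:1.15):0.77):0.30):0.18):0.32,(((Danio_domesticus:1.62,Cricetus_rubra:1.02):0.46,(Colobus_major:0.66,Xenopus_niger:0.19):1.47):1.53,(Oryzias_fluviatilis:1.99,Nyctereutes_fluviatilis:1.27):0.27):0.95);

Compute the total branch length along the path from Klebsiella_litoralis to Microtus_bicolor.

6.05

The path runs Klebsiella_litoralis → … → MRCA → … → Microtus_bicolor; the MRCA is the node subtending ((((Hordeum_litoralis,Microtus_bicolor),Taxidea_gracilis),Candida_australis),(Aedes_occidentalis,((Macaca_minor,Klebsiella_litoralis),(Turdus_rubra,Zea_elegans)))).
Branch lengths along that path: 0.41 + 0.15 + 0.30 + 0.18 + 1.48 + 1.55 + 0.34 + 1.64 = 6.05.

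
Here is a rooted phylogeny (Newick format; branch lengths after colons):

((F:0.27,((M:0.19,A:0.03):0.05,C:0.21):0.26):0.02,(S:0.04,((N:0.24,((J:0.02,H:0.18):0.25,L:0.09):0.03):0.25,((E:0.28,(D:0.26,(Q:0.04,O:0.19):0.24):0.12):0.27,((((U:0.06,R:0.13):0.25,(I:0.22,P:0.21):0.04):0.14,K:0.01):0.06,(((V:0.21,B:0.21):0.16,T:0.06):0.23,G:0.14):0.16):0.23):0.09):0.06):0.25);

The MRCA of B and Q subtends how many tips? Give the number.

13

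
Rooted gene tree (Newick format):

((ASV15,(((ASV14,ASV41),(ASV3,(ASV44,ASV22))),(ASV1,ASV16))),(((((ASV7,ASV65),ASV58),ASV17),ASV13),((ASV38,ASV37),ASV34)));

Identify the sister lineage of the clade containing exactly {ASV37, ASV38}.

ASV34

The clade containing exactly {ASV37, ASV38} attaches to the tree at the node subtending ((ASV38,ASV37),ASV34).
The other lineage descending from that same node — the sister group — is the single tip ASV34.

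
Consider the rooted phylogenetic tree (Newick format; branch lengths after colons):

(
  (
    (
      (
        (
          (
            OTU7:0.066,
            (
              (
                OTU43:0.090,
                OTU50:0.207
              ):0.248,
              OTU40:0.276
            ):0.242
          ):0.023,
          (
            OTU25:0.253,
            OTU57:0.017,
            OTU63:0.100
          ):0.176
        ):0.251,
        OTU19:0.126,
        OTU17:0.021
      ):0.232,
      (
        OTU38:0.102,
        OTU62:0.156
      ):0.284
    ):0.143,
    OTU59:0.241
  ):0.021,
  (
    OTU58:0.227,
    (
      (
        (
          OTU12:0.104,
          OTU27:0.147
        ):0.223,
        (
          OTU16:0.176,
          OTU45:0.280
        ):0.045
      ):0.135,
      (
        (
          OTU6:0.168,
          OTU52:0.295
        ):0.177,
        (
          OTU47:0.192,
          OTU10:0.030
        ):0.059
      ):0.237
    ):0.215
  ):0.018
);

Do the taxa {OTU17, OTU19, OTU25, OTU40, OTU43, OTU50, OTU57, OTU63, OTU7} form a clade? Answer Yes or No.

Yes

The most recent common ancestor of these taxa subtends (((OTU7,((OTU43,OTU50),OTU40)),(OTU25,OTU57,OTU63)),OTU19,OTU17).
That clade has exactly 9 tips — every listed taxon and nothing else — so the group is monophyletic.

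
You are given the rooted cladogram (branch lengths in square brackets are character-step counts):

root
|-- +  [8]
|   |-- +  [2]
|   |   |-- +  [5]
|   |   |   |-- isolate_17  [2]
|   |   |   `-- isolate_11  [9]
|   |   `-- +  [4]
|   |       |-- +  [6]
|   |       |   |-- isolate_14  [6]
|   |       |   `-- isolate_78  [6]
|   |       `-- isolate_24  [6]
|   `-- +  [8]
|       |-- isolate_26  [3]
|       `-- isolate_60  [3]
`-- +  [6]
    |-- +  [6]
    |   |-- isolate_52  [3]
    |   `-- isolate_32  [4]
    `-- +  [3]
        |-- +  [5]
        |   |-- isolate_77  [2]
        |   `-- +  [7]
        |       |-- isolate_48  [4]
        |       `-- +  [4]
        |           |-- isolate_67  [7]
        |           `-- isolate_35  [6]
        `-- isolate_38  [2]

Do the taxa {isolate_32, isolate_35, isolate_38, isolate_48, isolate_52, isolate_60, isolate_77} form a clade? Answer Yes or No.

The MRCA of the listed taxa is the root, so the smallest clade containing them is the whole tree.
That clade also contains isolate_11, isolate_14, isolate_17, isolate_24, isolate_26, isolate_67, isolate_78, which are not in the proposed group, so the group is not monophyletic.

No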